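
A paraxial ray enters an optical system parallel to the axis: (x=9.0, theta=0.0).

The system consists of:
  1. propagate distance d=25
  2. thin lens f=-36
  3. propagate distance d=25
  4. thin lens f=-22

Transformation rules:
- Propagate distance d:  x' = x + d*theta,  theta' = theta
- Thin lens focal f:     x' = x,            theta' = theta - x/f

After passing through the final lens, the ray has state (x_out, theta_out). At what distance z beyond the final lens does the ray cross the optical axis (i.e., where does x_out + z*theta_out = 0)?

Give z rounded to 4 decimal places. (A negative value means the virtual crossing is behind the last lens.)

Initial: x=9.0000 theta=0.0000
After 1 (propagate distance d=25): x=9.0000 theta=0.0000
After 2 (thin lens f=-36): x=9.0000 theta=0.2500
After 3 (propagate distance d=25): x=15.2500 theta=0.2500
After 4 (thin lens f=-22): x=15.2500 theta=83/88 (≈0.9432)
z_focus = -x_out/theta_out = -(15.2500)/(83/88) = -1342/83 ≈ -16.1687
Rounded to 4 decimal places: z = -16.1687

Answer: -16.1687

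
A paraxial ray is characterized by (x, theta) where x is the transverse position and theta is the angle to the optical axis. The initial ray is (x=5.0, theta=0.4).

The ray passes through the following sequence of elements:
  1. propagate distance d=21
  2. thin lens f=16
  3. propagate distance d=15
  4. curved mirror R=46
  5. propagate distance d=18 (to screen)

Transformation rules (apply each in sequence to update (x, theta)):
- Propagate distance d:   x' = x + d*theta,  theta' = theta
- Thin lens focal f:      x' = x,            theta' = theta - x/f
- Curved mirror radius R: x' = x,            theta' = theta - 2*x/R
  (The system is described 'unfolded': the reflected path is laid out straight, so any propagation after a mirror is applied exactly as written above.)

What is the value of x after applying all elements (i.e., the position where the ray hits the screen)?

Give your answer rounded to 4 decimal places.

Answer: -6.3886

Derivation:
Initial: x=5.0000 theta=0.4000
After 1 (propagate distance d=21): x=13.4000 theta=0.4000
After 2 (thin lens f=16): x=13.4000 theta=-0.4375
After 3 (propagate distance d=15): x=6.8375 theta=-0.4375
After 4 (curved mirror R=46): x=6.8375 theta=-169/230 (≈-0.7348)
After 5 (propagate distance d=18 (to screen)): x=-2351/368 (≈-6.3886) theta=-169/230 (≈-0.7348)
Rounded to 4 decimal places: x = -6.3886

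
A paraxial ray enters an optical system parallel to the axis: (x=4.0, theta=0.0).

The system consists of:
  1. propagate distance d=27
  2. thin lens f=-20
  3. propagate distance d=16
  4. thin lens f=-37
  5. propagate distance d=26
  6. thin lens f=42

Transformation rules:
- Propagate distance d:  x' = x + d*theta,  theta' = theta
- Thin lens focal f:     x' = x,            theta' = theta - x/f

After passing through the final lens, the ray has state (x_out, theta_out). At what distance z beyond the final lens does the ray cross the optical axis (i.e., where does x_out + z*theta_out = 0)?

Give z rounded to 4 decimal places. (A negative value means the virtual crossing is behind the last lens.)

Answer: 827.1951

Derivation:
Initial: x=4.0000 theta=0.0000
After 1 (propagate distance d=27): x=4.0000 theta=0.0000
After 2 (thin lens f=-20): x=4.0000 theta=0.2000
After 3 (propagate distance d=16): x=7.2000 theta=0.2000
After 4 (thin lens f=-37): x=7.2000 theta=73/185 (≈0.3946)
After 5 (propagate distance d=26): x=646/37 (≈17.4595) theta=73/185 (≈0.3946)
After 6 (thin lens f=42): x=646/37 (≈17.4595) theta=-82/3885 (≈-0.0211)
z_focus = -x_out/theta_out = -(646/37)/(-82/3885) = 33915/41 ≈ 827.1951
Rounded to 4 decimal places: z = 827.1951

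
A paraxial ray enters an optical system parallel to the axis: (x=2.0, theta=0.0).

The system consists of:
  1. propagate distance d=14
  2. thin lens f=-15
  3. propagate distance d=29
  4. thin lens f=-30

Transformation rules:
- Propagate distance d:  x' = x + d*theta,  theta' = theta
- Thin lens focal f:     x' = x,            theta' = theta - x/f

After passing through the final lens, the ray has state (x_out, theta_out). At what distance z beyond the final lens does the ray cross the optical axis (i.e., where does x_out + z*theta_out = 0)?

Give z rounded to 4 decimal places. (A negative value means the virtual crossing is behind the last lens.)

Answer: -17.8378

Derivation:
Initial: x=2.0000 theta=0.0000
After 1 (propagate distance d=14): x=2.0000 theta=0.0000
After 2 (thin lens f=-15): x=2.0000 theta=2/15 (≈0.1333)
After 3 (propagate distance d=29): x=88/15 (≈5.8667) theta=2/15 (≈0.1333)
After 4 (thin lens f=-30): x=88/15 (≈5.8667) theta=74/225 (≈0.3289)
z_focus = -x_out/theta_out = -(88/15)/(74/225) = -660/37 ≈ -17.8378
Rounded to 4 decimal places: z = -17.8378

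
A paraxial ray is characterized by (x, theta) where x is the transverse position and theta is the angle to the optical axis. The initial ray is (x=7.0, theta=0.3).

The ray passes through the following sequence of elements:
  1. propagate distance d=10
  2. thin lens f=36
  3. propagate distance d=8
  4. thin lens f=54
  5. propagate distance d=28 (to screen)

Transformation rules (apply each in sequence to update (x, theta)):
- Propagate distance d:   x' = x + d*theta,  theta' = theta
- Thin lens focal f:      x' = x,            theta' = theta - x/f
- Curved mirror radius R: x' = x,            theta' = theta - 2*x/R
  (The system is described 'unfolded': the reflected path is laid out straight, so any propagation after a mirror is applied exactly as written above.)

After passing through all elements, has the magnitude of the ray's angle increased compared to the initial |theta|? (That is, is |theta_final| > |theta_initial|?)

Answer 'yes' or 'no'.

Initial: x=7.0000 theta=0.3000
After 1 (propagate distance d=10): x=10.0000 theta=0.3000
After 2 (thin lens f=36): x=10.0000 theta=1/45 (≈0.0222)
After 3 (propagate distance d=8): x=458/45 (≈10.1778) theta=1/45 (≈0.0222)
After 4 (thin lens f=54): x=458/45 (≈10.1778) theta=-202/1215 (≈-0.1663)
After 5 (propagate distance d=28 (to screen)): x=1342/243 (≈5.5226) theta=-202/1215 (≈-0.1663)
|theta_initial|=0.3000 |theta_final|=202/1215 (≈0.1663) -> not increased

Answer: no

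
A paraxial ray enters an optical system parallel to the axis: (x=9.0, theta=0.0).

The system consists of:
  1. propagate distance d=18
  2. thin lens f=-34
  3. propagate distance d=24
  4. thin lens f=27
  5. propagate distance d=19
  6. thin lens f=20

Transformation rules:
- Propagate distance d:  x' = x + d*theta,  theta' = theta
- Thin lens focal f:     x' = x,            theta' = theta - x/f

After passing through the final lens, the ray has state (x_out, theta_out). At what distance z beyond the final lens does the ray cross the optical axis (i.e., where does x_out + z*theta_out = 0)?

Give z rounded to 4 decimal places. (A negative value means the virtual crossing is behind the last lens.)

Initial: x=9.0000 theta=0.0000
After 1 (propagate distance d=18): x=9.0000 theta=0.0000
After 2 (thin lens f=-34): x=9.0000 theta=9/34 (≈0.2647)
After 3 (propagate distance d=24): x=261/17 (≈15.3529) theta=9/34 (≈0.2647)
After 4 (thin lens f=27): x=261/17 (≈15.3529) theta=-31/102 (≈-0.3039)
After 5 (propagate distance d=19): x=977/102 (≈9.5784) theta=-31/102 (≈-0.3039)
After 6 (thin lens f=20): x=977/102 (≈9.5784) theta=-1597/2040 (≈-0.7828)
z_focus = -x_out/theta_out = -(977/102)/(-1597/2040) = 19540/1597 ≈ 12.2354
Rounded to 4 decimal places: z = 12.2354

Answer: 12.2354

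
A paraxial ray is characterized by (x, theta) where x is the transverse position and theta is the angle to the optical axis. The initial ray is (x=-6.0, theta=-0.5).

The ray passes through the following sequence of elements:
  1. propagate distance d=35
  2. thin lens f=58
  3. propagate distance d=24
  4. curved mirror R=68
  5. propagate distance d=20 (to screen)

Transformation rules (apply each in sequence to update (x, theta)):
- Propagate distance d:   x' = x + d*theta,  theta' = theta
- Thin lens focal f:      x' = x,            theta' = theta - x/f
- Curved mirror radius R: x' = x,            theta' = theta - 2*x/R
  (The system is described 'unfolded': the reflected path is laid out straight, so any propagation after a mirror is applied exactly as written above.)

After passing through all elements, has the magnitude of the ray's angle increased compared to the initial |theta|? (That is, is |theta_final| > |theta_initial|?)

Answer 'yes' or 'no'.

Answer: yes

Derivation:
Initial: x=-6.0000 theta=-0.5000
After 1 (propagate distance d=35): x=-23.5000 theta=-0.5000
After 2 (thin lens f=58): x=-23.5000 theta=-11/116 (≈-0.0948)
After 3 (propagate distance d=24): x=-1495/58 (≈-25.7759) theta=-11/116 (≈-0.0948)
After 4 (curved mirror R=68): x=-1495/58 (≈-25.7759) theta=327/493 (≈0.6633)
After 5 (propagate distance d=20 (to screen)): x=-12335/986 (≈-12.5101) theta=327/493 (≈0.6633)
|theta_initial|=0.5000 |theta_final|=327/493 (≈0.6633) -> increased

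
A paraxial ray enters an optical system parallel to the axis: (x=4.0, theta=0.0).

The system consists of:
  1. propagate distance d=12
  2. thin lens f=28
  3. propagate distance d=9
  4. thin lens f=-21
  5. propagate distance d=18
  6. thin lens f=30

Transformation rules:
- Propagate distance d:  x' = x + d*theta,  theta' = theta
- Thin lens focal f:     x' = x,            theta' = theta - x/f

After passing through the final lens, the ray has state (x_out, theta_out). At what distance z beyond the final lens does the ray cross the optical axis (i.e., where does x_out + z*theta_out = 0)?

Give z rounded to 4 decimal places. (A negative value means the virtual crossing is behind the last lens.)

Answer: 25.7447

Derivation:
Initial: x=4.0000 theta=0.0000
After 1 (propagate distance d=12): x=4.0000 theta=0.0000
After 2 (thin lens f=28): x=4.0000 theta=-1/7 (≈-0.1429)
After 3 (propagate distance d=9): x=19/7 (≈2.7143) theta=-1/7 (≈-0.1429)
After 4 (thin lens f=-21): x=19/7 (≈2.7143) theta=-2/147 (≈-0.0136)
After 5 (propagate distance d=18): x=121/49 (≈2.4694) theta=-2/147 (≈-0.0136)
After 6 (thin lens f=30): x=121/49 (≈2.4694) theta=-47/490 (≈-0.0959)
z_focus = -x_out/theta_out = -(121/49)/(-47/490) = 1210/47 ≈ 25.7447
Rounded to 4 decimal places: z = 25.7447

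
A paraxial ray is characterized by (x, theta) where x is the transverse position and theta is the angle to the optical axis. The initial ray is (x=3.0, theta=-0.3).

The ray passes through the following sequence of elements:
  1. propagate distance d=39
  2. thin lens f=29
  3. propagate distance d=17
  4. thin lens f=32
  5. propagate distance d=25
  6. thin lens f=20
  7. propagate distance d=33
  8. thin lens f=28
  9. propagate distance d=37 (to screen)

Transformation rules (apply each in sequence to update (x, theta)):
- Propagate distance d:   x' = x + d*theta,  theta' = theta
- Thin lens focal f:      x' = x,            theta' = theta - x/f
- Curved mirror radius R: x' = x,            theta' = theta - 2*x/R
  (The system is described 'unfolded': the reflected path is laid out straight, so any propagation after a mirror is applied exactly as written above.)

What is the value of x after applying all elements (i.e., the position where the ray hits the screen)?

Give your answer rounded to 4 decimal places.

Answer: 10.2987

Derivation:
Initial: x=3.0000 theta=-0.3000
After 1 (propagate distance d=39): x=-8.7000 theta=-0.3000
After 2 (thin lens f=29): x=-8.7000 theta=0.0000
After 3 (propagate distance d=17): x=-8.7000 theta=0.0000
After 4 (thin lens f=32): x=-8.7000 theta=87/320 (≈0.2719)
After 5 (propagate distance d=25): x=-609/320 (≈-1.9031) theta=87/320 (≈0.2719)
After 6 (thin lens f=20): x=-609/320 (≈-1.9031) theta=2349/6400 (≈0.3670)
After 7 (propagate distance d=33): x=65337/6400 (≈10.2089) theta=2349/6400 (≈0.3670)
After 8 (thin lens f=28): x=65337/6400 (≈10.2089) theta=87/35840 (≈0.0024)
After 9 (propagate distance d=37 (to screen)): x=1845531/179200 (≈10.2987) theta=87/35840 (≈0.0024)
Rounded to 4 decimal places: x = 10.2987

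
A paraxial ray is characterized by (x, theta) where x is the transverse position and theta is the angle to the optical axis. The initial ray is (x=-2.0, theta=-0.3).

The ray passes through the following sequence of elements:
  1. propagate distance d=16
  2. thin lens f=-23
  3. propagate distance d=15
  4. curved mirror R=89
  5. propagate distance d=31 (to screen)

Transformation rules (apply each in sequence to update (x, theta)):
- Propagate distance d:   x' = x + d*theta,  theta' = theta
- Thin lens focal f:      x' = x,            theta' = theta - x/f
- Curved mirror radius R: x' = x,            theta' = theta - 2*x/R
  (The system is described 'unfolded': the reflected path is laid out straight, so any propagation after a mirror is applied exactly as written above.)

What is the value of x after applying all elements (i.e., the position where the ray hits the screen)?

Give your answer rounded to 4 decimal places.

Initial: x=-2.0000 theta=-0.3000
After 1 (propagate distance d=16): x=-6.8000 theta=-0.3000
After 2 (thin lens f=-23): x=-6.8000 theta=-137/230 (≈-0.5957)
After 3 (propagate distance d=15): x=-3619/230 (≈-15.7348) theta=-137/230 (≈-0.5957)
After 4 (curved mirror R=89): x=-3619/230 (≈-15.7348) theta=-991/4094 (≈-0.2421)
After 5 (propagate distance d=31 (to screen)): x=-237848/10235 (≈-23.2387) theta=-991/4094 (≈-0.2421)
Rounded to 4 decimal places: x = -23.2387

Answer: -23.2387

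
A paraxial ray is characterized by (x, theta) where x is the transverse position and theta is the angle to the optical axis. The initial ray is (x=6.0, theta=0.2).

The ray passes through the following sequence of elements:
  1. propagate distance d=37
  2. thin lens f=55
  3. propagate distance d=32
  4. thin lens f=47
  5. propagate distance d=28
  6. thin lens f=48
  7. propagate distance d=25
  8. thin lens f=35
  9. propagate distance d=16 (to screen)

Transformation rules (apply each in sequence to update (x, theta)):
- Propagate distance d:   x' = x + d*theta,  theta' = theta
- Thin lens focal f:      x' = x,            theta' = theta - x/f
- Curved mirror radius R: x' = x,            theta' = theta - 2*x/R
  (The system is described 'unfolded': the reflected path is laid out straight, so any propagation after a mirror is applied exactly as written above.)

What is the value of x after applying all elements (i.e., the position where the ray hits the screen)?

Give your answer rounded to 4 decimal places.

Initial: x=6.0000 theta=0.2000
After 1 (propagate distance d=37): x=13.4000 theta=0.2000
After 2 (thin lens f=55): x=13.4000 theta=-12/275 (≈-0.0436)
After 3 (propagate distance d=32): x=3301/275 (≈12.0036) theta=-12/275 (≈-0.0436)
After 4 (thin lens f=47): x=3301/275 (≈12.0036) theta=-773/2585 (≈-0.2990)
After 5 (propagate distance d=28): x=46927/12925 (≈3.6307) theta=-773/2585 (≈-0.2990)
After 6 (thin lens f=48): x=46927/12925 (≈3.6307) theta=-232447/620400 (≈-0.3747)
After 7 (propagate distance d=25): x=-3558679/620400 (≈-5.7361) theta=-232447/620400 (≈-0.3747)
After 8 (thin lens f=35): x=-3558679/620400 (≈-5.7361) theta=-2288483/10857000 (≈-0.2108)
After 9 (propagate distance d=16 (to screen)): x=-65928407/7238000 (≈-9.1086) theta=-2288483/10857000 (≈-0.2108)
Rounded to 4 decimal places: x = -9.1086

Answer: -9.1086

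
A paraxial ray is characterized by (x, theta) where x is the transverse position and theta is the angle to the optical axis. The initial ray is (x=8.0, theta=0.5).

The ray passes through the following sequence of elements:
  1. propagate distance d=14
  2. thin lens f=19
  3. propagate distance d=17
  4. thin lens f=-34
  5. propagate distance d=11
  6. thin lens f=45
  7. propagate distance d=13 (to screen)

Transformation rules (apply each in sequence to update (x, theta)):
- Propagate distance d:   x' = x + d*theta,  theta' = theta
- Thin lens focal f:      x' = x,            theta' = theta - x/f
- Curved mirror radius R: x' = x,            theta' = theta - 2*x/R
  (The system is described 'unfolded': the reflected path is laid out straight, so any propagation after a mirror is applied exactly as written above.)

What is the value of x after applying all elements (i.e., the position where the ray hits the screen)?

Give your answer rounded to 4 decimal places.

Answer: 7.3123

Derivation:
Initial: x=8.0000 theta=0.5000
After 1 (propagate distance d=14): x=15.0000 theta=0.5000
After 2 (thin lens f=19): x=15.0000 theta=-11/38 (≈-0.2895)
After 3 (propagate distance d=17): x=383/38 (≈10.0789) theta=-11/38 (≈-0.2895)
After 4 (thin lens f=-34): x=383/38 (≈10.0789) theta=9/1292 (≈0.0070)
After 5 (propagate distance d=11): x=13121/1292 (≈10.1556) theta=9/1292 (≈0.0070)
After 6 (thin lens f=45): x=13121/1292 (≈10.1556) theta=-187/855 (≈-0.2187)
After 7 (propagate distance d=13 (to screen)): x=425137/58140 (≈7.3123) theta=-187/855 (≈-0.2187)
Rounded to 4 decimal places: x = 7.3123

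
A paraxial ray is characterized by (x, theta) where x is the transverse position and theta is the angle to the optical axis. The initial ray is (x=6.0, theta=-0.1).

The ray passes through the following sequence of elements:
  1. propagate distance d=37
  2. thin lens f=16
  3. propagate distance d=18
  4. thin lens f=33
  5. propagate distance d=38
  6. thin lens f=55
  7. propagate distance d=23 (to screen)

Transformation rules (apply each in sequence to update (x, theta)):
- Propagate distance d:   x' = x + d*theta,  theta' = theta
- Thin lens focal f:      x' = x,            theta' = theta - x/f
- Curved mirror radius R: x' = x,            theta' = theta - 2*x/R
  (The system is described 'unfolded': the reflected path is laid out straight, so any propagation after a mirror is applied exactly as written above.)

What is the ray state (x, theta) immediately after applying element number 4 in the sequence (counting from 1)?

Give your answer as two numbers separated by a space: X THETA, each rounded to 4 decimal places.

Answer: -2.0875 -0.1805

Derivation:
Initial: x=6.0000 theta=-0.1000
After 1 (propagate distance d=37): x=2.3000 theta=-0.1000
After 2 (thin lens f=16): x=2.3000 theta=-39/160 (≈-0.2438)
After 3 (propagate distance d=18): x=-2.0875 theta=-39/160 (≈-0.2438)
After 4 (thin lens f=33): x=-2.0875 theta=-953/5280 (≈-0.1805)
Rounded to 4 decimal places: x = -2.0875, theta = -0.1805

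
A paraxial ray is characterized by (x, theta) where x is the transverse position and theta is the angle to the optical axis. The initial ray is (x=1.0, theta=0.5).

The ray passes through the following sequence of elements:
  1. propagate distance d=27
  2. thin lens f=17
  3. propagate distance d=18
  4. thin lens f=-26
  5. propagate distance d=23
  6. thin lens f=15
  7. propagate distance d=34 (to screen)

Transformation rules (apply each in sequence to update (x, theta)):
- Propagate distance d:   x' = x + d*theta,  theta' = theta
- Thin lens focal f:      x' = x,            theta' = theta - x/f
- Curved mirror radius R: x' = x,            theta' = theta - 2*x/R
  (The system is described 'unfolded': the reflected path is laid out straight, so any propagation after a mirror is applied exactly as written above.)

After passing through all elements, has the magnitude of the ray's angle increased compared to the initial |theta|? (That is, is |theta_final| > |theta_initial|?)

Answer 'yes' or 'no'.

Initial: x=1.0000 theta=0.5000
After 1 (propagate distance d=27): x=14.5000 theta=0.5000
After 2 (thin lens f=17): x=14.5000 theta=-6/17 (≈-0.3529)
After 3 (propagate distance d=18): x=277/34 (≈8.1471) theta=-6/17 (≈-0.3529)
After 4 (thin lens f=-26): x=277/34 (≈8.1471) theta=-35/884 (≈-0.0396)
After 5 (propagate distance d=23): x=6397/884 (≈7.2364) theta=-35/884 (≈-0.0396)
After 6 (thin lens f=15): x=6397/884 (≈7.2364) theta=-3461/6630 (≈-0.5220)
After 7 (propagate distance d=34 (to screen)): x=-139393/13260 (≈-10.5123) theta=-3461/6630 (≈-0.5220)
|theta_initial|=0.5000 |theta_final|=3461/6630 (≈0.5220) -> increased

Answer: yes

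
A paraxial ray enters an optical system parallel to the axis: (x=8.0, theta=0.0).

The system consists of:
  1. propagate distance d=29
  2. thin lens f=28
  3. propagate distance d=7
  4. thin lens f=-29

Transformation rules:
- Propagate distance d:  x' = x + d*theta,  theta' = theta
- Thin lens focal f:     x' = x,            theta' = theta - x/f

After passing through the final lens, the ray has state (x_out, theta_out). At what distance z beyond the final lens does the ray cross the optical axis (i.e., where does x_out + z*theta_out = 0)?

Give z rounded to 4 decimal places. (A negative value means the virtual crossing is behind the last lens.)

Initial: x=8.0000 theta=0.0000
After 1 (propagate distance d=29): x=8.0000 theta=0.0000
After 2 (thin lens f=28): x=8.0000 theta=-2/7 (≈-0.2857)
After 3 (propagate distance d=7): x=6.0000 theta=-2/7 (≈-0.2857)
After 4 (thin lens f=-29): x=6.0000 theta=-16/203 (≈-0.0788)
z_focus = -x_out/theta_out = -(6.0000)/(-16/203) = 76.1250
Rounded to 4 decimal places: z = 76.1250

Answer: 76.1250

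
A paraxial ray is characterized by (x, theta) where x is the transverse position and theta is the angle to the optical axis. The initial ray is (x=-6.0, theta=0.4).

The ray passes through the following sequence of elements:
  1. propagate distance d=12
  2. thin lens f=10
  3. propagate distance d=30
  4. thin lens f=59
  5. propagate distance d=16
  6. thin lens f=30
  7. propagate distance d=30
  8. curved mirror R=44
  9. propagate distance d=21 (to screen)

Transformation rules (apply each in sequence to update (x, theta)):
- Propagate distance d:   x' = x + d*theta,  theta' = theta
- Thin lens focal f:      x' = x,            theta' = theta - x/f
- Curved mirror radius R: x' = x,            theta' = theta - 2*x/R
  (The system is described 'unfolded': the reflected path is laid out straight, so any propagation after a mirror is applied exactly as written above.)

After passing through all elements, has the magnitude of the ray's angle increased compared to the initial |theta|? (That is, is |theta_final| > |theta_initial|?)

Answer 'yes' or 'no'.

Answer: yes

Derivation:
Initial: x=-6.0000 theta=0.4000
After 1 (propagate distance d=12): x=-1.2000 theta=0.4000
After 2 (thin lens f=10): x=-1.2000 theta=0.5200
After 3 (propagate distance d=30): x=14.4000 theta=0.5200
After 4 (thin lens f=59): x=14.4000 theta=407/1475 (≈0.2759)
After 5 (propagate distance d=16): x=27752/1475 (≈18.8149) theta=407/1475 (≈0.2759)
After 6 (thin lens f=30): x=27752/1475 (≈18.8149) theta=-7771/22125 (≈-0.3512)
After 7 (propagate distance d=30): x=2442/295 (≈8.2780) theta=-7771/22125 (≈-0.3512)
After 8 (curved mirror R=44): x=2442/295 (≈8.2780) theta=-16096/22125 (≈-0.7275)
After 9 (propagate distance d=21 (to screen)): x=-51622/7375 (≈-6.9996) theta=-16096/22125 (≈-0.7275)
|theta_initial|=0.4000 |theta_final|=16096/22125 (≈0.7275) -> increased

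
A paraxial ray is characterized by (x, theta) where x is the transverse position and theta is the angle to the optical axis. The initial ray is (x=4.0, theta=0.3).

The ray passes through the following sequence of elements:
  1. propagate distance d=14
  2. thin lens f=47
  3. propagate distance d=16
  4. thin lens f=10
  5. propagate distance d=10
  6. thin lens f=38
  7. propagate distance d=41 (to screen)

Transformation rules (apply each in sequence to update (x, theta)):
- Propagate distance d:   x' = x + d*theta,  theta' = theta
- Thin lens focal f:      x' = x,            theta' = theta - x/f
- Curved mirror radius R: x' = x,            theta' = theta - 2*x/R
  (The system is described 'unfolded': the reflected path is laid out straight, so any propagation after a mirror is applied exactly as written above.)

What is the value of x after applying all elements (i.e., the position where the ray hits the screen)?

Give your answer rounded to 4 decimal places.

Answer: -36.8072

Derivation:
Initial: x=4.0000 theta=0.3000
After 1 (propagate distance d=14): x=8.2000 theta=0.3000
After 2 (thin lens f=47): x=8.2000 theta=59/470 (≈0.1255)
After 3 (propagate distance d=16): x=2399/235 (≈10.2085) theta=59/470 (≈0.1255)
After 4 (thin lens f=10): x=2399/235 (≈10.2085) theta=-1052/1175 (≈-0.8953)
After 5 (propagate distance d=10): x=59/47 (≈1.2553) theta=-1052/1175 (≈-0.8953)
After 6 (thin lens f=38): x=59/47 (≈1.2553) theta=-41451/44650 (≈-0.9284)
After 7 (propagate distance d=41 (to screen)): x=-1643441/44650 (≈-36.8072) theta=-41451/44650 (≈-0.9284)
Rounded to 4 decimal places: x = -36.8072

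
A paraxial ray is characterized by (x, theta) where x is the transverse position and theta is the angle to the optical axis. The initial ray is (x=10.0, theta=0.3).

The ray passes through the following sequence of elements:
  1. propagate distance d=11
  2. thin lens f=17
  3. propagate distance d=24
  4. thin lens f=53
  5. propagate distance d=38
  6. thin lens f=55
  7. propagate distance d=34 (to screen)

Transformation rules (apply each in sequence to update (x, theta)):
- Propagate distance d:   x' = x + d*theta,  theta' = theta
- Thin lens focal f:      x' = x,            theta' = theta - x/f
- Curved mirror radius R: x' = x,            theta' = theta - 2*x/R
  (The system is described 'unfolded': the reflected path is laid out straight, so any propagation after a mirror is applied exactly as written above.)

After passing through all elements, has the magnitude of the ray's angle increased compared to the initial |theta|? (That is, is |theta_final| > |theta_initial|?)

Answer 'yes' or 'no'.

Answer: no

Derivation:
Initial: x=10.0000 theta=0.3000
After 1 (propagate distance d=11): x=13.3000 theta=0.3000
After 2 (thin lens f=17): x=13.3000 theta=-41/85 (≈-0.4824)
After 3 (propagate distance d=24): x=293/170 (≈1.7235) theta=-41/85 (≈-0.4824)
After 4 (thin lens f=53): x=293/170 (≈1.7235) theta=-4639/9010 (≈-0.5149)
After 5 (propagate distance d=38): x=-160753/9010 (≈-17.8416) theta=-4639/9010 (≈-0.5149)
After 6 (thin lens f=55): x=-160753/9010 (≈-17.8416) theta=-47196/247775 (≈-0.1905)
After 7 (propagate distance d=34 (to screen)): x=-12050743/495550 (≈-24.3179) theta=-47196/247775 (≈-0.1905)
|theta_initial|=0.3000 |theta_final|=47196/247775 (≈0.1905) -> not increased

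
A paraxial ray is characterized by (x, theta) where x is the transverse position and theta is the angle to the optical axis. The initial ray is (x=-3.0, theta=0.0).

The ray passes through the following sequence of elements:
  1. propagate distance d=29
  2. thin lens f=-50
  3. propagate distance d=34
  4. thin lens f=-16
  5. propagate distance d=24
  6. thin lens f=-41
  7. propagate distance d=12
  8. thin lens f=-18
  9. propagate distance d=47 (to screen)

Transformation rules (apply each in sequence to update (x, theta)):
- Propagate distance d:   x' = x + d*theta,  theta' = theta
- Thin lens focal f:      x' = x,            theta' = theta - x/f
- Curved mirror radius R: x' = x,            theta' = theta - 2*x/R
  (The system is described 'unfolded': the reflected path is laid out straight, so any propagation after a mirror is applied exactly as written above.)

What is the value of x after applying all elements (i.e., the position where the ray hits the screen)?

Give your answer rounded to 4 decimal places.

Initial: x=-3.0000 theta=0.0000
After 1 (propagate distance d=29): x=-3.0000 theta=0.0000
After 2 (thin lens f=-50): x=-3.0000 theta=-0.0600
After 3 (propagate distance d=34): x=-5.0400 theta=-0.0600
After 4 (thin lens f=-16): x=-5.0400 theta=-0.3750
After 5 (propagate distance d=24): x=-14.0400 theta=-0.3750
After 6 (thin lens f=-41): x=-14.0400 theta=-5883/8200 (≈-0.7174)
After 7 (propagate distance d=12): x=-46431/2050 (≈-22.6493) theta=-5883/8200 (≈-0.7174)
After 8 (thin lens f=-18): x=-46431/2050 (≈-22.6493) theta=-16201/8200 (≈-1.9757)
After 9 (propagate distance d=47 (to screen)): x=-947171/8200 (≈-115.5087) theta=-16201/8200 (≈-1.9757)
Rounded to 4 decimal places: x = -115.5087

Answer: -115.5087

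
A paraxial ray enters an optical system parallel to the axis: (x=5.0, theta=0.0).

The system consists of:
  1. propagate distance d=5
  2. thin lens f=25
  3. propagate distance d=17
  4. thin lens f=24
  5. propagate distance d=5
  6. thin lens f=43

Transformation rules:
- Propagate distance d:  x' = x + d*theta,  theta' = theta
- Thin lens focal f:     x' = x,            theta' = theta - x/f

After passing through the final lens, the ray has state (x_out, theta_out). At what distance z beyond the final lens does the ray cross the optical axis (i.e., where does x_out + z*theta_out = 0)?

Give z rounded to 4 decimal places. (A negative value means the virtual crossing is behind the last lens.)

Answer: 0.9773

Derivation:
Initial: x=5.0000 theta=0.0000
After 1 (propagate distance d=5): x=5.0000 theta=0.0000
After 2 (thin lens f=25): x=5.0000 theta=-0.2000
After 3 (propagate distance d=17): x=1.6000 theta=-0.2000
After 4 (thin lens f=24): x=1.6000 theta=-4/15 (≈-0.2667)
After 5 (propagate distance d=5): x=4/15 (≈0.2667) theta=-4/15 (≈-0.2667)
After 6 (thin lens f=43): x=4/15 (≈0.2667) theta=-176/645 (≈-0.2729)
z_focus = -x_out/theta_out = -(4/15)/(-176/645) = 43/44 ≈ 0.9773
Rounded to 4 decimal places: z = 0.9773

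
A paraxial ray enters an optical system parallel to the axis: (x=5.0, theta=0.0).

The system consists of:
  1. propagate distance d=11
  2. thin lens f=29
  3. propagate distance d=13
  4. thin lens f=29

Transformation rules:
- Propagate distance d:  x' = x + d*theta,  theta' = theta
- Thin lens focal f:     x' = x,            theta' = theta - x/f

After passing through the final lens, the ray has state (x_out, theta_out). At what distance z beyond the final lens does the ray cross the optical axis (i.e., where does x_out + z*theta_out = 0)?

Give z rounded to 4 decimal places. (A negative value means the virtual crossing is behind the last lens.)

Initial: x=5.0000 theta=0.0000
After 1 (propagate distance d=11): x=5.0000 theta=0.0000
After 2 (thin lens f=29): x=5.0000 theta=-5/29 (≈-0.1724)
After 3 (propagate distance d=13): x=80/29 (≈2.7586) theta=-5/29 (≈-0.1724)
After 4 (thin lens f=29): x=80/29 (≈2.7586) theta=-225/841 (≈-0.2675)
z_focus = -x_out/theta_out = -(80/29)/(-225/841) = 464/45 ≈ 10.3111
Rounded to 4 decimal places: z = 10.3111

Answer: 10.3111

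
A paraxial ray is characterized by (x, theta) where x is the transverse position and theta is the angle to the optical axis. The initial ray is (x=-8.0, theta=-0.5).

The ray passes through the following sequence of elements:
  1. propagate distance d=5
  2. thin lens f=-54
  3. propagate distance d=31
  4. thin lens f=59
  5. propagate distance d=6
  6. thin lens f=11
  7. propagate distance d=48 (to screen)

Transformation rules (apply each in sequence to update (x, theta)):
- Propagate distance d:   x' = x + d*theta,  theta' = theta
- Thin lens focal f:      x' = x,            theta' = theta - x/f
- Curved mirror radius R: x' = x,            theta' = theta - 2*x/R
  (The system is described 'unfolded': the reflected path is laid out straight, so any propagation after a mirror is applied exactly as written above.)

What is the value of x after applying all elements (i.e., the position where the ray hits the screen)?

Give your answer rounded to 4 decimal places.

Initial: x=-8.0000 theta=-0.5000
After 1 (propagate distance d=5): x=-10.5000 theta=-0.5000
After 2 (thin lens f=-54): x=-10.5000 theta=-25/36 (≈-0.6944)
After 3 (propagate distance d=31): x=-1153/36 (≈-32.0278) theta=-25/36 (≈-0.6944)
After 4 (thin lens f=59): x=-1153/36 (≈-32.0278) theta=-161/1062 (≈-0.1516)
After 5 (propagate distance d=6): x=-69959/2124 (≈-32.9374) theta=-161/1062 (≈-0.1516)
After 6 (thin lens f=11): x=-69959/2124 (≈-32.9374) theta=22139/7788 (≈2.8427)
After 7 (propagate distance d=48 (to screen)): x=2418467/23364 (≈103.5125) theta=22139/7788 (≈2.8427)
Rounded to 4 decimal places: x = 103.5125

Answer: 103.5125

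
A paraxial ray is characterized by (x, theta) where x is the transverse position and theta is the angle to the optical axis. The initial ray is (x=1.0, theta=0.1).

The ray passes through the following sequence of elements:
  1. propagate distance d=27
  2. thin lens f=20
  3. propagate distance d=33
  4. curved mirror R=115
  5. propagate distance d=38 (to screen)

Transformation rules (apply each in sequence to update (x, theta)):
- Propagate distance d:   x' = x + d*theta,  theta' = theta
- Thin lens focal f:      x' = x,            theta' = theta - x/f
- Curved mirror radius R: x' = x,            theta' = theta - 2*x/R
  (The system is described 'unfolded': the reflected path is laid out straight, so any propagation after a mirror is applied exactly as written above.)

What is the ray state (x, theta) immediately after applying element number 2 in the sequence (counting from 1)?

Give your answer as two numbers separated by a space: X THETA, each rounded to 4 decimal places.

Initial: x=1.0000 theta=0.1000
After 1 (propagate distance d=27): x=3.7000 theta=0.1000
After 2 (thin lens f=20): x=3.7000 theta=-0.0850
Rounded to 4 decimal places: x = 3.7000, theta = -0.0850

Answer: 3.7000 -0.0850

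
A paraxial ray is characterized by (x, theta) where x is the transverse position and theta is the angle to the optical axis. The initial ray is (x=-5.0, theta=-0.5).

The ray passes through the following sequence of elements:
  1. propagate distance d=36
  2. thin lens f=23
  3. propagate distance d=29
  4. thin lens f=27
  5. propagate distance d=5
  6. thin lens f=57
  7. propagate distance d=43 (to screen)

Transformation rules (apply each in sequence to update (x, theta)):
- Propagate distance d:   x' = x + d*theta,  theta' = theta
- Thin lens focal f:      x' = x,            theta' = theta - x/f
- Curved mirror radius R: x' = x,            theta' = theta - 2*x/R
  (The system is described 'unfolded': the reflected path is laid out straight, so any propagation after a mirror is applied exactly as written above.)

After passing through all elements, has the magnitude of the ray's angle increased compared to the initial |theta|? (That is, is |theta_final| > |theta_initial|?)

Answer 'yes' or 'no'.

Initial: x=-5.0000 theta=-0.5000
After 1 (propagate distance d=36): x=-23.0000 theta=-0.5000
After 2 (thin lens f=23): x=-23.0000 theta=0.5000
After 3 (propagate distance d=29): x=-8.5000 theta=0.5000
After 4 (thin lens f=27): x=-8.5000 theta=22/27 (≈0.8148)
After 5 (propagate distance d=5): x=-239/54 (≈-4.4259) theta=22/27 (≈0.8148)
After 6 (thin lens f=57): x=-239/54 (≈-4.4259) theta=2747/3078 (≈0.8925)
After 7 (propagate distance d=43 (to screen)): x=52249/1539 (≈33.9500) theta=2747/3078 (≈0.8925)
|theta_initial|=0.5000 |theta_final|=2747/3078 (≈0.8925) -> increased

Answer: yes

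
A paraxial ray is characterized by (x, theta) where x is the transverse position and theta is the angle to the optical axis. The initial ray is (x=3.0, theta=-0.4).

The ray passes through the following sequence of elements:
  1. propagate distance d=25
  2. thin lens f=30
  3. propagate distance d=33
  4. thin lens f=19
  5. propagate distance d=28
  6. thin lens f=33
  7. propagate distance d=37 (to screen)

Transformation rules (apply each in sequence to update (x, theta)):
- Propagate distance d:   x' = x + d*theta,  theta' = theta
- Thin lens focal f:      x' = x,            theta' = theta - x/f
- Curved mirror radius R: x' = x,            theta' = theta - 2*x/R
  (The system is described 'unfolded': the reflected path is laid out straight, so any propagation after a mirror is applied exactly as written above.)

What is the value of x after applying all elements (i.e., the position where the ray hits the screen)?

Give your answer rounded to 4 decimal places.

Answer: 18.0234

Derivation:
Initial: x=3.0000 theta=-0.4000
After 1 (propagate distance d=25): x=-7.0000 theta=-0.4000
After 2 (thin lens f=30): x=-7.0000 theta=-1/6 (≈-0.1667)
After 3 (propagate distance d=33): x=-12.5000 theta=-1/6 (≈-0.1667)
After 4 (thin lens f=19): x=-12.5000 theta=28/57 (≈0.4912)
After 5 (propagate distance d=28): x=143/114 (≈1.2544) theta=28/57 (≈0.4912)
After 6 (thin lens f=33): x=143/114 (≈1.2544) theta=155/342 (≈0.4532)
After 7 (propagate distance d=37 (to screen)): x=3082/171 (≈18.0234) theta=155/342 (≈0.4532)
Rounded to 4 decimal places: x = 18.0234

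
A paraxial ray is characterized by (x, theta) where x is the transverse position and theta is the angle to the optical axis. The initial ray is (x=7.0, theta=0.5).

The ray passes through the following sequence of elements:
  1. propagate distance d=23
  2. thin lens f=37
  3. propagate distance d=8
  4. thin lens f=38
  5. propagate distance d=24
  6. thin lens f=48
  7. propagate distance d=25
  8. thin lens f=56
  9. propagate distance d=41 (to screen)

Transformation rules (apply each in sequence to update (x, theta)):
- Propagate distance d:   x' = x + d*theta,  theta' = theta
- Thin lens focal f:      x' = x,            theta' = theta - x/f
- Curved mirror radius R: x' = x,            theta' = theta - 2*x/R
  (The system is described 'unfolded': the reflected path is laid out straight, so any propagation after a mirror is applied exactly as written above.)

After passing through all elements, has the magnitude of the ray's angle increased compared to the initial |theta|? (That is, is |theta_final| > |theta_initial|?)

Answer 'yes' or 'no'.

Initial: x=7.0000 theta=0.5000
After 1 (propagate distance d=23): x=18.5000 theta=0.5000
After 2 (thin lens f=37): x=18.5000 theta=0.0000
After 3 (propagate distance d=8): x=18.5000 theta=0.0000
After 4 (thin lens f=38): x=18.5000 theta=-37/76 (≈-0.4868)
After 5 (propagate distance d=24): x=259/38 (≈6.8158) theta=-37/76 (≈-0.4868)
After 6 (thin lens f=48): x=259/38 (≈6.8158) theta=-1147/1824 (≈-0.6288)
After 7 (propagate distance d=25): x=-16243/1824 (≈-8.9052) theta=-1147/1824 (≈-0.6288)
After 8 (thin lens f=56): x=-16243/1824 (≈-8.9052) theta=-47989/102144 (≈-0.4698)
After 9 (propagate distance d=41 (to screen)): x=-2877157/102144 (≈-28.1677) theta=-47989/102144 (≈-0.4698)
|theta_initial|=0.5000 |theta_final|=47989/102144 (≈0.4698) -> not increased

Answer: no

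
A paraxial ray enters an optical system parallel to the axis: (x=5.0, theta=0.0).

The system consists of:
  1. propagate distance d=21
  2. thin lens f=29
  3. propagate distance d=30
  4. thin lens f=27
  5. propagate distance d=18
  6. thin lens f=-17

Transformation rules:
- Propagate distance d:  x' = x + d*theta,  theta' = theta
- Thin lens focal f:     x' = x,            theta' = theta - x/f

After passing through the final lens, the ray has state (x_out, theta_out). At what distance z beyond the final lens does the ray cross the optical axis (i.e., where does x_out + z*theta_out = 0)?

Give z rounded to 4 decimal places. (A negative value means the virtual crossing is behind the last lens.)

Initial: x=5.0000 theta=0.0000
After 1 (propagate distance d=21): x=5.0000 theta=0.0000
After 2 (thin lens f=29): x=5.0000 theta=-5/29 (≈-0.1724)
After 3 (propagate distance d=30): x=-5/29 (≈-0.1724) theta=-5/29 (≈-0.1724)
After 4 (thin lens f=27): x=-5/29 (≈-0.1724) theta=-130/783 (≈-0.1660)
After 5 (propagate distance d=18): x=-275/87 (≈-3.1609) theta=-130/783 (≈-0.1660)
After 6 (thin lens f=-17): x=-275/87 (≈-3.1609) theta=-4685/13311 (≈-0.3520)
z_focus = -x_out/theta_out = -(-275/87)/(-4685/13311) = -8415/937 ≈ -8.9808
Rounded to 4 decimal places: z = -8.9808

Answer: -8.9808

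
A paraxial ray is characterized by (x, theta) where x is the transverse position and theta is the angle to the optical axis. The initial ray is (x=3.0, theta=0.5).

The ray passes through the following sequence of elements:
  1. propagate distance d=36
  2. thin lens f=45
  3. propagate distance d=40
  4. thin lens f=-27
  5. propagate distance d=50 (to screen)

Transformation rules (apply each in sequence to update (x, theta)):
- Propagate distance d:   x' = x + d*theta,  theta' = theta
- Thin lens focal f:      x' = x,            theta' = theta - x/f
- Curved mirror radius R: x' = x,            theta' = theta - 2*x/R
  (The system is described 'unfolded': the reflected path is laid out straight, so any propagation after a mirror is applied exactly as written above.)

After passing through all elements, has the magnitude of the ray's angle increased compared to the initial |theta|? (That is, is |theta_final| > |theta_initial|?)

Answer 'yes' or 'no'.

Answer: yes

Derivation:
Initial: x=3.0000 theta=0.5000
After 1 (propagate distance d=36): x=21.0000 theta=0.5000
After 2 (thin lens f=45): x=21.0000 theta=1/30 (≈0.0333)
After 3 (propagate distance d=40): x=67/3 (≈22.3333) theta=1/30 (≈0.0333)
After 4 (thin lens f=-27): x=67/3 (≈22.3333) theta=697/810 (≈0.8605)
After 5 (propagate distance d=50 (to screen)): x=5294/81 (≈65.3580) theta=697/810 (≈0.8605)
|theta_initial|=0.5000 |theta_final|=697/810 (≈0.8605) -> increased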